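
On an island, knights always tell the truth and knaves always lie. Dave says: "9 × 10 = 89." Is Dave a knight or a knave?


Statement: "9 × 10 = 89."
Actual: 9 × 10 = 90
Claimed: 89
Statement is FALSE → Dave lies → Knave

Knave


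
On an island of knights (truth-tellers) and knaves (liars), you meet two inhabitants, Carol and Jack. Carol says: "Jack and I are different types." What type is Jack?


Carol says: "Jack and I are different types."
Case 1: Carol is a Knight (truth-teller)
  Statement is true → they ARE different → Jack is a Knave
Case 2: Carol is a Knave (liar)
  Statement is false → they are NOT different → Jack is a Knave
In both cases, Jack is a Knave.

Knave


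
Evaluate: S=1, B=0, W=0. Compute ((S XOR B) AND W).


S XOR B = 1^0 = 1
1 AND 0 = 0

0


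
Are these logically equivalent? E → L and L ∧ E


Expression 1: E → L
Expression 2: L ∧ E
Truth table (E L | Expr1 Expr2):
  T T |   T     T
  T F |   F     F
  F T |   T     F   ← differ
  F F |   T     F   ← differ
Counterexample: E=F, L=T gives Expr1 = T but Expr2 = F, so the expressions are NOT logically equivalent.

No


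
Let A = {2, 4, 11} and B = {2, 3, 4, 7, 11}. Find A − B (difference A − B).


A = {2, 4, 11}
B = {2, 3, 4, 7, 11}
Operation: difference A − B
In A but not B: none

∅


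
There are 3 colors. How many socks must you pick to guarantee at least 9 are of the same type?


Pigeonhole: to guarantee k in one of n categories, need (k-1)×n + 1.
k = 9, n = 3
Minimum = (9-1) × 3 + 1 = 8 × 3 + 1

25


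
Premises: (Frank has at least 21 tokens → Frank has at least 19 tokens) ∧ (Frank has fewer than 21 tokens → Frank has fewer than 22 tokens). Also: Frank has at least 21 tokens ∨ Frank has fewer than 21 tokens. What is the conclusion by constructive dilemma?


Constructive dilemma: (P → Q) ∧ (R → S), P ∨ R ⊢ Q ∨ S
Premise 1: Frank has at least 21 tokens → Frank has at least 19 tokens
Premise 2: Frank has fewer than 21 tokens → Frank has fewer than 22 tokens
Premise 3: Frank has at least 21 tokens ∨ Frank has fewer than 21 tokens
Case 1: Assuming Frank has at least 21 tokens, then by Premise 1, Frank has at least 19 tokens.
Case 2: Assuming Frank has fewer than 21 tokens, then by Premise 2, Frank has fewer than 22 tokens.
Since one of Frank has at least 21 tokens or Frank has fewer than 21 tokens must hold, we get Frank has at least 19 tokens or Frank has fewer than 22 tokens.

Frank has at least 19 tokens or Frank has fewer than 22 tokens.


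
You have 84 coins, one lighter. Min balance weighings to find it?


Each weighing has 3 outcomes (left heavy / balance / right heavy), so k weighings distinguish at most 3^k cases; splitting into three near-equal groups achieves this.
Need 3^k ≥ 84: 3^4 = 81 < 84 ≤ 3^5 = 243
k = ⌈log₃(84)⌉ = 5

5


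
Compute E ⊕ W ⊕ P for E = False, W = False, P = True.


E = False, W = False, P = True
Step 1: E ⊕ W = False XOR False = False
Step 2: False ⊕ P = False XOR True = True
XOR is true when an odd number of operands are true.

True


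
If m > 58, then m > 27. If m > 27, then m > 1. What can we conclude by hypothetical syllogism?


Hypothetical syllogism: P → Q, Q → R ⊢ P → R
Premise 1: m > 58 → m > 27
Premise 2: m > 27 → m > 1
Chain the implications: the middle term (m > 27) links the two.
Conclusion: If m > 58, then m > 1.

If m > 58, then m > 1.


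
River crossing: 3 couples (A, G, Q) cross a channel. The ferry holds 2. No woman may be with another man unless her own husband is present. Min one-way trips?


Label couples A, G, Q (H = husband, W = wife).
Counting alone: 6 people, the ferry carries 2 and someone must bring it back, so each round trip nets at most +1 on the far side until the last crossing → at least 9 trips. The jealousy constraint makes 9 impossible; the shortest valid schedule has 11:
1. WA+WG →  (far: WA,WG; near: HA,HG,HQ,WQ)
2. WA ←       (far: WG; near: HA,HG,HQ,WA,WQ)
3. WA+WQ →  (far: WA,WG,WQ; near: HA,HG,HQ)
4. WA ←       (far: WG,WQ; near: HA,HG,HQ,WA)
5. HG+HQ →  (far: HG,WG,HQ,WQ; near: HA,WA)
6. HG+WG ←  (far: HQ,WQ; near: HA,WA,HG,WG)
7. HA+HG →  (far: HA,HG,HQ,WQ; near: WA,WG)
8. WQ ←       (far: HA,HG,HQ; near: WA,WG,WQ)
9. WA+WG →  (far: HA,WA,HG,WG,HQ; near: WQ)
10. HQ ←      (far: HA,WA,HG,WG; near: HQ,WQ)
11. HQ+WQ → (far: all six; near: empty)
In every state each wife is either with her husband or with no other man.
Minimum trips = 11

11


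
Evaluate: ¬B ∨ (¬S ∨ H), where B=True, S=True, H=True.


B = True, S = True, H = True
Expression: ¬B ∨ (¬S ∨ H)
Step 1: ¬S = NOT True = False
Step 2: ¬S ∨ H = False OR True = True
Step 3: ¬B = NOT True = False
Step 4: (False) ∨ (True) = False OR True = True

True


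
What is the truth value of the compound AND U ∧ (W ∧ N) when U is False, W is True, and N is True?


U = False, W = True, N = True
Step 1: W ∧ N = True AND True = True
Step 2: U ∧ True = False AND True = False
AND is true only when ALL operands are true.

False


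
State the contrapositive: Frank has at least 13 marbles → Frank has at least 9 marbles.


Original: If Frank has at least 13 marbles, then Frank has at least 9 marbles
Contrapositive: If ¬Q, then ¬P
Negate Q: not (Frank has at least 9 marbles)
Negate P: not (Frank has at least 13 marbles)

If not (Frank has at least 9 marbles), then not (Frank has at least 13 marbles).


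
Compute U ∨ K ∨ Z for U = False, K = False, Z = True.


U = False, K = False, Z = True
Step 1: U ∨ K = False OR False = False
Step 2: False ∨ Z = False OR True = True
OR is true when at least one operand is true.

True


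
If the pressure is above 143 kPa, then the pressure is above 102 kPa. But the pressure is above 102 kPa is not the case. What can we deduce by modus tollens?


Modus tollens: P → Q, ¬Q ⊢ ¬P
P: the pressure is above 143 kPa
Q: the pressure is above 102 kPa
We have P → Q and Q is false.
By modus tollens, P must be false.

It is not the case that the pressure is above 143 kPa


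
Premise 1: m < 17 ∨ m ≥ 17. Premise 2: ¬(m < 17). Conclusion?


Disjunctive syllogism: P ∨ Q, ¬P ⊢ Q
Disjunction: m < 17 ∨ m ≥ 17
We know it is not the case that m < 17.
By disjunctive syllogism, the other disjunct must be true.

m ≥ 17


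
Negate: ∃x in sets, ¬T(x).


Original: ∃x ¬T(x)
Rule: ¬∀→∃, ¬∃→∀, negate predicate.
Negation: ∀x T(x)

∀x T(x)


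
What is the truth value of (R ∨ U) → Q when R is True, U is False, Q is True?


R = True, U = False, Q = True
Step 1: R ∨ U = True OR False = True
Step 2: (True) → Q: false only when antecedent=True and Q=False.
Result: True

True


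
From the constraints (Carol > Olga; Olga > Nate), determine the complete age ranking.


Constraints: Carol > Olga; Olga > Nate
Method: at each step, the next-highest is the one remaining person who never appears on the smaller side of a constraint between remaining people.
  Step 1: remaining {Carol, Nate, Olga}; on the smaller side: {Nate, Olga} → Carol is next (Carol > Olga).
  Step 2: remaining {Nate, Olga}; on the smaller side: {Nate} → Olga is next (Olga > Nate).
  Step 3: only Nate remains → lowest.
Final ranking (highest to lowest):

Carol > Olga > Nate


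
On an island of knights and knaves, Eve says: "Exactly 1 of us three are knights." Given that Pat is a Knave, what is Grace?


Eve claims exactly 1 knights among Eve, Pat, Grace.
Given: Pat is a Knave.

Case 1: Eve is a Knight (tells truth)
  Then exactly 1 of the three are knights.
  Counting Eve, Pat: 1 knight(s) so far. Need 0 more → Grace = Knave.
Case 2: Eve is a Knave (lies)
  Then the count is NOT 1.
  If Grace = Knight, count = 1 = 1 → claim would be true, contradicts lie.
  If Grace = Knave, count = 0 ≠ 1 → lie confirmed ✓

Grace is a Knave.

Knave


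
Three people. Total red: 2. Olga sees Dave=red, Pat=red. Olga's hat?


Total red = 2, seen red = 2
Own red = 2 - 2 = 0
Olga's hat is blue.

blue


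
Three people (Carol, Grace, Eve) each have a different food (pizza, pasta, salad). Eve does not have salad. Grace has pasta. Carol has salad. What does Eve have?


From clues:
  Carol → salad
  Grace → pasta
By elimination, Eve gets the remaining.

pizza


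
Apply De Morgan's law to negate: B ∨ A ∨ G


De Morgan's law: ¬(P ∨ Q ∨ R) ≡ ¬P ∧ ¬Q ∧ ¬R
¬(B ∨ A ∨ G) = ¬B ∧ ¬A ∧ ¬G

¬B ∧ ¬A ∧ ¬G


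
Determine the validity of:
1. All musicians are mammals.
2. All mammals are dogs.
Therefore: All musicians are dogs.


Premise 1: All musicians are mammals.
Premise 2: All mammals are dogs.
Conclusion: All musicians are dogs.
Barbara syllogism (AAA-1): All A are B, All B are C → All A are C.
Middle term (mammals) distributed in premise 2.

Valid


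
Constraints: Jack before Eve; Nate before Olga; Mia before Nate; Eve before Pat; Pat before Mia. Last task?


Constraints: Jack before Eve; Nate before Olga; Mia before Nate; Eve before Pat; Pat before Mia
The last task can have nothing scheduled after it, so it must never appear on the left of a 'before'.
Tasks appearing before some other task: Jack, Nate, Mia, Eve, Pat.
The only task not in that list is Olga → it is last.

Olga


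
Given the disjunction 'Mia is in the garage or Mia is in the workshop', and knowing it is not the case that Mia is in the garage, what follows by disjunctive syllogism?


Disjunctive syllogism: P ∨ Q, ¬P ⊢ Q
Disjunction: Mia is in the garage ∨ Mia is in the workshop
We know it is not the case that Mia is in the garage.
By disjunctive syllogism, the other disjunct must be true.

Mia is in the workshop


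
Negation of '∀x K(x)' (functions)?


Original: ∀x K(x)
Rule: ¬∀→∃, ¬∃→∀, negate predicate.
Negation: ∃x ¬K(x)

∃x ¬K(x)


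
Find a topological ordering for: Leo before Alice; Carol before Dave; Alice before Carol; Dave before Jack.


Constraints: Leo before Alice; Carol before Dave; Alice before Carol; Dave before Jack
Method: repeatedly schedule the remaining task that has no remaining task required before it.
  Step 1: remaining {Jack, Carol, Leo, Dave, Alice}; every task except Leo still has a predecessor pending → schedule Leo.
  Step 2: remaining {Jack, Carol, Dave, Alice}; every task except Alice still has a predecessor pending → schedule Alice.
  Step 3: remaining {Jack, Carol, Dave}; every task except Carol still has a predecessor pending → schedule Carol.
  Step 4: remaining {Jack, Dave}; every task except Dave still has a predecessor pending → schedule Dave.
  Step 5: only Jack remains → schedule Jack.
Resulting order:

Leo → Alice → Carol → Dave → Jack


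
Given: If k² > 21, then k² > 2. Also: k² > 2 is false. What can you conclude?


Modus tollens: P → Q, ¬Q ⊢ ¬P
P: k² > 21
Q: k² > 2
We have P → Q and Q is false.
By modus tollens, P must be false.

It is not the case that k² > 21


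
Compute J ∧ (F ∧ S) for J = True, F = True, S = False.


J = True, F = True, S = False
Step 1: F ∧ S = True AND False = False
Step 2: J ∧ False = True AND False = False
AND is true only when ALL operands are true.

False


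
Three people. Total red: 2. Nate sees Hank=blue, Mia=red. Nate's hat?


Total red = 2, seen red = 1
Own red = 2 - 1 = 1
Nate's hat is red.

red


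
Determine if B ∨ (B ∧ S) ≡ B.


Expression 1: B ∨ (B ∧ S)
Expression 2: B
Truth table (B S | Expr1 Expr2):
  T T |   T     T
  T F |   T     T
  F T |   F     F
  F F |   F     F
All 4 rows agree, so the expressions are logically equivalent.

Yes


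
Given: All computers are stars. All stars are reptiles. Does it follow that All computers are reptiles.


Premise 1: All computers are stars.
Premise 2: All stars are reptiles.
Conclusion: All computers are reptiles.
Barbara syllogism (AAA-1): All A are B, All B are C → All A are C.
Middle term (stars) distributed in premise 2.

Valid


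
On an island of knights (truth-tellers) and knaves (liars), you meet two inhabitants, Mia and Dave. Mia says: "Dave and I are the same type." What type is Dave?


Mia says: "Dave and I are the same type."
Case 1: Mia is a Knight (truth-teller)
  Statement is true → they ARE the same → Dave is also a Knight
Case 2: Mia is a Knave (liar)
  Statement is false → they are NOT the same → Dave is a Knight
In both cases, Dave is a Knight.

Knight


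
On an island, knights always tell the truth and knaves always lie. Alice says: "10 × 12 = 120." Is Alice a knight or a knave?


Statement: "10 × 12 = 120."
Actual: 10 × 12 = 120
Claimed: 120
Statement is TRUE → Alice tells the truth → Knight

Knight


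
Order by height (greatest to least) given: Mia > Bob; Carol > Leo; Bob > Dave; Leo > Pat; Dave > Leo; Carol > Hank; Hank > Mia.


Constraints: Mia > Bob; Carol > Leo; Bob > Dave; Leo > Pat; Dave > Leo; Carol > Hank; Hank > Mia
Method: at each step, the next-highest is the one remaining person who never appears on the smaller side of a constraint between remaining people.
  Step 1: remaining {Bob, Pat, Carol, Hank, Leo, Mia, Dave}; on the smaller side: {Bob, Pat, Hank, Leo, Mia, Dave} → Carol is next (Carol > Leo; Carol > Hank).
  Step 2: remaining {Bob, Pat, Hank, Leo, Mia, Dave}; on the smaller side: {Bob, Pat, Leo, Mia, Dave} → Hank is next (Hank > Mia).
  Step 3: remaining {Bob, Pat, Leo, Mia, Dave}; on the smaller side: {Bob, Pat, Leo, Dave} → Mia is next (Mia > Bob).
  Step 4: remaining {Bob, Pat, Leo, Dave}; on the smaller side: {Pat, Leo, Dave} → Bob is next (Bob > Dave).
  Step 5: remaining {Pat, Leo, Dave}; on the smaller side: {Pat, Leo} → Dave is next (Dave > Leo).
  Step 6: remaining {Pat, Leo}; on the smaller side: {Pat} → Leo is next (Leo > Pat).
  Step 7: only Pat remains → lowest.
Final ranking (highest to lowest):

Carol > Hank > Mia > Bob > Dave > Leo > Pat


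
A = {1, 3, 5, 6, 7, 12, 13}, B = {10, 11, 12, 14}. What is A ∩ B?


A = {1, 3, 5, 6, 7, 12, 13}
B = {10, 11, 12, 14}
Operation: intersection
Elements in both: 12

{12}


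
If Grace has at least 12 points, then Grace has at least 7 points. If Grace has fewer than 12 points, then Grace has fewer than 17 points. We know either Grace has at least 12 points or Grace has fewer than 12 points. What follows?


Constructive dilemma: (P → Q) ∧ (R → S), P ∨ R ⊢ Q ∨ S
Premise 1: Grace has at least 12 points → Grace has at least 7 points
Premise 2: Grace has fewer than 12 points → Grace has fewer than 17 points
Premise 3: Grace has at least 12 points ∨ Grace has fewer than 12 points
Case 1: Assuming Grace has at least 12 points, then by Premise 1, Grace has at least 7 points.
Case 2: Assuming Grace has fewer than 12 points, then by Premise 2, Grace has fewer than 17 points.
Since one of Grace has at least 12 points or Grace has fewer than 12 points must hold, we get Grace has at least 7 points or Grace has fewer than 17 points.

Grace has at least 7 points or Grace has fewer than 17 points.


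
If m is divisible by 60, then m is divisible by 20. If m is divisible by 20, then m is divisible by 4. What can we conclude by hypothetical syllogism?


Hypothetical syllogism: P → Q, Q → R ⊢ P → R
Premise 1: m is divisible by 60 → m is divisible by 20
Premise 2: m is divisible by 20 → m is divisible by 4
Chain the implications: the middle term (m is divisible by 20) links the two.
Conclusion: If m is divisible by 60, then m is divisible by 4.

If m is divisible by 60, then m is divisible by 4.


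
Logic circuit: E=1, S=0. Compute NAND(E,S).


E AND S = 0
NOT(0) = 1

1


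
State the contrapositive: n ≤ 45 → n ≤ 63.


Original: If n ≤ 45, then n ≤ 63
Contrapositive: If ¬Q, then ¬P
Negate Q: not (n ≤ 63)
Negate P: not (n ≤ 45)

If not (n ≤ 63), then not (n ≤ 45).


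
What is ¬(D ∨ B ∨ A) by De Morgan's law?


De Morgan's law: ¬(P ∨ Q ∨ R) ≡ ¬P ∧ ¬Q ∧ ¬R
¬(D ∨ B ∨ A) = ¬D ∧ ¬B ∧ ¬A

¬D ∧ ¬B ∧ ¬A


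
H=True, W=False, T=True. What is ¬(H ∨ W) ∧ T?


H = True, W = False, T = True
Expression: ¬(H ∨ W) ∧ T
Step 1: H ∨ W = True OR False = True
Step 2: ¬(H ∨ W) = NOT True = False
Step 3: (False) ∧ T = False AND True = False

False


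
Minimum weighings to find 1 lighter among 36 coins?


Each weighing has 3 outcomes (left heavy / balance / right heavy), so k weighings distinguish at most 3^k cases; splitting into three near-equal groups achieves this.
Need 3^k ≥ 36: 3^3 = 27 < 36 ≤ 3^4 = 81
k = ⌈log₃(36)⌉ = 4

4


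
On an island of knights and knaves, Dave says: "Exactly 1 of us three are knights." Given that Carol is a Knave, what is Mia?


Dave claims exactly 1 knights among Dave, Carol, Mia.
Given: Carol is a Knave.

Case 1: Dave is a Knight (tells truth)
  Then exactly 1 of the three are knights.
  Counting Dave, Carol: 1 knight(s) so far. Need 0 more → Mia = Knave.
Case 2: Dave is a Knave (lies)
  Then the count is NOT 1.
  If Mia = Knight, count = 1 = 1 → claim would be true, contradicts lie.
  If Mia = Knave, count = 0 ≠ 1 → lie confirmed ✓

Mia is a Knave.

Knave


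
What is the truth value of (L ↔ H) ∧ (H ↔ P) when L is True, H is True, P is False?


L = True, H = True, P = False
Step 1: L ↔ H is true when L and H have the same value. Result: True
Step 2: H ↔ P is true when H and P have the same value. Result: False
Step 3: True ∧ False = False

False


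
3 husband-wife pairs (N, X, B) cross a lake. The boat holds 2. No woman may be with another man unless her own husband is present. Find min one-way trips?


Label couples N, X, B (H = husband, W = wife).
Counting alone: 6 people, the boat carries 2 and someone must bring it back, so each round trip nets at most +1 on the far side until the last crossing → at least 9 trips. The jealousy constraint makes 9 impossible; the shortest valid schedule has 11:
1. WN+WX →  (far: WN,WX; near: HN,HX,HB,WB)
2. WN ←       (far: WX; near: HN,HX,HB,WN,WB)
3. WN+WB →  (far: WN,WX,WB; near: HN,HX,HB)
4. WN ←       (far: WX,WB; near: HN,HX,HB,WN)
5. HX+HB →  (far: HX,WX,HB,WB; near: HN,WN)
6. HX+WX ←  (far: HB,WB; near: HN,WN,HX,WX)
7. HN+HX →  (far: HN,HX,HB,WB; near: WN,WX)
8. WB ←       (far: HN,HX,HB; near: WN,WX,WB)
9. WN+WX →  (far: HN,WN,HX,WX,HB; near: WB)
10. HB ←      (far: HN,WN,HX,WX; near: HB,WB)
11. HB+WB → (far: all six; near: empty)
In every state each wife is either with her husband or with no other man.
Minimum trips = 11

11


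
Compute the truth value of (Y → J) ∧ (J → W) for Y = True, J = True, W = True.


Y = True, J = True, W = True
Step 1: Y → J is false only when Y=True and J=False. Result: True
Step 2: J → W is false only when J=True and W=False. Result: True
Step 3: True ∧ True = True

True


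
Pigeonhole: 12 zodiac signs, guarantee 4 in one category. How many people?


Pigeonhole: to guarantee k in one of n categories, need (k-1)×n + 1.
k = 4, n = 12
Minimum = (4-1) × 12 + 1 = 3 × 12 + 1

37


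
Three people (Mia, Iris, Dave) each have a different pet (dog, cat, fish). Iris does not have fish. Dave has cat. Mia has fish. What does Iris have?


From clues:
  Dave → cat
  Mia → fish
By elimination, Iris gets the remaining.

dog


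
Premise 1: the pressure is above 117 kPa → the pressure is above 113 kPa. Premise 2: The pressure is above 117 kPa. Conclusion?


Modus ponens: P → Q, P ⊢ Q
P: the pressure is above 117 kPa
Q: the pressure is above 113 kPa
We have P → Q and P is true.
By modus ponens, Q must be true.

The pressure is above 113 kPa


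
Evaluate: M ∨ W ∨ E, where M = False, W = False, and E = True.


M = False, W = False, E = True
Step 1: M ∨ W = False OR False = False
Step 2: False ∨ E = False OR True = True
OR is true when at least one operand is true.

True


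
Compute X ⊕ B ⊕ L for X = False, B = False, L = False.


X = False, B = False, L = False
Step 1: X ⊕ B = False XOR False = False
Step 2: False ⊕ L = False XOR False = False
XOR is true when an odd number of operands are true.

False


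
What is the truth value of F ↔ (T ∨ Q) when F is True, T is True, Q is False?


F = True, T = True, Q = False
Step 1: T ∨ Q = True OR False = True
Step 2: F ↔ (True): true when both sides have same truth value.
Result: True ↔ True = True

True


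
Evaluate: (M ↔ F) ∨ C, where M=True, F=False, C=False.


M = True, F = False, C = False
Expression: (M ↔ F) ∨ C
Step 1: M ↔ F = (True iff False) (true when values match) = False
Step 2: (False) ∨ C = False OR False = False

False


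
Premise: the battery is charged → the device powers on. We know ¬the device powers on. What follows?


Modus tollens: P → Q, ¬Q ⊢ ¬P
P: the battery is charged
Q: the device powers on
We have P → Q and Q is false.
By modus tollens, P must be false.

It is not the case that the battery is charged


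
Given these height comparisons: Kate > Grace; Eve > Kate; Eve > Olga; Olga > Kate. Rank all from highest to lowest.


Constraints: Kate > Grace; Eve > Kate; Eve > Olga; Olga > Kate
Method: at each step, the next-highest is the one remaining person who never appears on the smaller side of a constraint between remaining people.
  Step 1: remaining {Grace, Eve, Kate, Olga}; on the smaller side: {Grace, Kate, Olga} → Eve is next (Eve > Kate; Eve > Olga).
  Step 2: remaining {Grace, Kate, Olga}; on the smaller side: {Grace, Kate} → Olga is next (Olga > Kate).
  Step 3: remaining {Grace, Kate}; on the smaller side: {Grace} → Kate is next (Kate > Grace).
  Step 4: only Grace remains → lowest.
Final ranking (highest to lowest):

Eve > Olga > Kate > Grace


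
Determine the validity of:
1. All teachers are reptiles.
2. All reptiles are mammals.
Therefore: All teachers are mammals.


Premise 1: All teachers are reptiles.
Premise 2: All reptiles are mammals.
Conclusion: All teachers are mammals.
Barbara syllogism (AAA-1): All A are B, All B are C → All A are C.
Middle term (reptiles) distributed in premise 2.

Valid


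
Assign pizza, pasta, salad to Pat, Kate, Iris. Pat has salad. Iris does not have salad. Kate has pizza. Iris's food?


From clues:
  Pat → salad
  Kate → pizza
By elimination, Iris gets the remaining.

pasta


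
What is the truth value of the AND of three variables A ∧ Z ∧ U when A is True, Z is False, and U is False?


A = True, Z = False, U = False
Step 1: A ∧ Z = True AND False = False
Step 2: (False) ∧ U = (False) AND False = False
AND is true only when ALL operands are true.

False


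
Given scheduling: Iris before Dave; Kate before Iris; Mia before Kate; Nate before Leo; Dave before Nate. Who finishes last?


Constraints: Iris before Dave; Kate before Iris; Mia before Kate; Nate before Leo; Dave before Nate
The last task can have nothing scheduled after it, so it must never appear on the left of a 'before'.
Tasks appearing before some other task: Iris, Kate, Mia, Nate, Dave.
The only task not in that list is Leo → it is last.

Leo


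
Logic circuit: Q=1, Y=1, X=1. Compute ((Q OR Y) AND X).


Q OR Y = 1|1 = 1
1 AND 1 = 1

1


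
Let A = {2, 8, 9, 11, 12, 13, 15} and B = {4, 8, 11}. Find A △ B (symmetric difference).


A = {2, 8, 9, 11, 12, 13, 15}
B = {4, 8, 11}
Operation: symmetric difference
In A only: [2, 9, 12, 13, 15], in B only: [4]

{2, 4, 9, 12, 13, 15}


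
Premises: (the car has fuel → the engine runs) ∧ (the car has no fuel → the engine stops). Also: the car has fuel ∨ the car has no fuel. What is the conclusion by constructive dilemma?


Constructive dilemma: (P → Q) ∧ (R → S), P ∨ R ⊢ Q ∨ S
Premise 1: the car has fuel → the engine runs
Premise 2: the car has no fuel → the engine stops
Premise 3: the car has fuel ∨ the car has no fuel
Case 1: Assuming the car has fuel, then by Premise 1, the engine runs.
Case 2: Assuming the car has no fuel, then by Premise 2, the engine stops.
Since one of the car has fuel or the car has no fuel must hold, we get the engine runs or the engine stops.

The engine runs or the engine stops.


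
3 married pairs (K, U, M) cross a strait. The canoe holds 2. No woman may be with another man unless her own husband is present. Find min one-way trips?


Label couples K, U, M (H = husband, W = wife).
Counting alone: 6 people, the canoe carries 2 and someone must bring it back, so each round trip nets at most +1 on the far side until the last crossing → at least 9 trips. The jealousy constraint makes 9 impossible; the shortest valid schedule has 11:
1. WK+WU →  (far: WK,WU; near: HK,HU,HM,WM)
2. WK ←       (far: WU; near: HK,HU,HM,WK,WM)
3. WK+WM →  (far: WK,WU,WM; near: HK,HU,HM)
4. WK ←       (far: WU,WM; near: HK,HU,HM,WK)
5. HU+HM →  (far: HU,WU,HM,WM; near: HK,WK)
6. HU+WU ←  (far: HM,WM; near: HK,WK,HU,WU)
7. HK+HU →  (far: HK,HU,HM,WM; near: WK,WU)
8. WM ←       (far: HK,HU,HM; near: WK,WU,WM)
9. WK+WU →  (far: HK,WK,HU,WU,HM; near: WM)
10. HM ←      (far: HK,WK,HU,WU; near: HM,WM)
11. HM+WM → (far: all six; near: empty)
In every state each wife is either with her husband or with no other man.
Minimum trips = 11

11


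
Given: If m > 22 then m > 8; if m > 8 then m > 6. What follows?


Hypothetical syllogism: P → Q, Q → R ⊢ P → R
Premise 1: m > 22 → m > 8
Premise 2: m > 8 → m > 6
Chain the implications: the middle term (m > 8) links the two.
Conclusion: If m > 22, then m > 6.

If m > 22, then m > 6.


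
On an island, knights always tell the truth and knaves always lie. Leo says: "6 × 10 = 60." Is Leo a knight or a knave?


Statement: "6 × 10 = 60."
Actual: 6 × 10 = 60
Claimed: 60
Statement is TRUE → Leo tells the truth → Knight

Knight


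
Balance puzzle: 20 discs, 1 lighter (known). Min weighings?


Each weighing has 3 outcomes (left heavy / balance / right heavy), so k weighings distinguish at most 3^k cases; splitting into three near-equal groups achieves this.
Need 3^k ≥ 20: 3^2 = 9 < 20 ≤ 3^3 = 27
k = ⌈log₃(20)⌉ = 3

3


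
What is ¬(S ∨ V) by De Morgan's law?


De Morgan's law: ¬(P ∨ Q) ≡ ¬P ∧ ¬Q
¬(S ∨ V) = ¬S ∧ ¬V

¬S ∧ ¬V


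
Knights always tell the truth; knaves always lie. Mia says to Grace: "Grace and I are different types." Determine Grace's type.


Mia says: "Grace and I are different types."
Case 1: Mia is a Knight (truth-teller)
  Statement is true → they ARE different → Grace is a Knave
Case 2: Mia is a Knave (liar)
  Statement is false → they are NOT different → Grace is a Knave
In both cases, Grace is a Knave.

Knave


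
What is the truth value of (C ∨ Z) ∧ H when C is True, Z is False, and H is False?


C = True, Z = False, H = False
Step 1: C ∨ Z = True OR False = True
Step 2: True ∧ H = True AND False = False
OR is true when at least one operand is true; AND requires both.

False


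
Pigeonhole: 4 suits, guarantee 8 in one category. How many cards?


Pigeonhole: to guarantee k in one of n categories, need (k-1)×n + 1.
k = 8, n = 4
Minimum = (8-1) × 4 + 1 = 7 × 4 + 1

29


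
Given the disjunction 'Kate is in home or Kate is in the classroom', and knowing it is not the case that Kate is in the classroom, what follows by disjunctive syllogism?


Disjunctive syllogism: P ∨ Q, ¬P ⊢ Q
Disjunction: Kate is in home ∨ Kate is in the classroom
We know it is not the case that Kate is in the classroom.
By disjunctive syllogism, the other disjunct must be true.

Kate is in home


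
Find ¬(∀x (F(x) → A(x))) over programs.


Original: ∀x (F(x) → A(x))
Rule: ¬∀→∃, ¬∃→∀, negate predicate.
Negation: ∃x (F(x) ∧ ¬A(x))

∃x (F(x) ∧ ¬A(x))


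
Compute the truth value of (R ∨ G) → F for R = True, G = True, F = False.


R = True, G = True, F = False
Step 1: R ∨ G = True OR True = True
Step 2: (True) → F: false only when antecedent=True and F=False.
Result: False

False


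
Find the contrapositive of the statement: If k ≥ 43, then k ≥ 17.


Original: If k ≥ 43, then k ≥ 17
Contrapositive: If ¬Q, then ¬P
Negate Q: not (k ≥ 17)
Negate P: not (k ≥ 43)

If not (k ≥ 17), then not (k ≥ 43).


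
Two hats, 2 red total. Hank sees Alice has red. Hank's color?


Total red = 2, Alice = red
Red accounted for: 1
Remaining for Hank: 1
Hank's hat is red.

red


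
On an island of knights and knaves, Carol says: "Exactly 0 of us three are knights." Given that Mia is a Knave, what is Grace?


Carol claims exactly 0 knights among Carol, Mia, Grace.
Given: Mia is a Knave.

Case 1: Carol is a Knight (tells truth)
  Then exactly 0 of the three are knights.
  Counting Carol, Mia: 1 knight(s) so far. Need -1 more → impossible.
Case 2: Carol is a Knave (lies)
  Then the count is NOT 0.
  If Grace = Knave, count = 0 = 0 → claim would be true, contradicts lie.
  If Grace = Knight, count = 1 ≠ 0 → lie confirmed ✓

Grace is a Knight.

Knight


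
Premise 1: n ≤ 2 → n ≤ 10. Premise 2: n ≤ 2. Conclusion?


Modus ponens: P → Q, P ⊢ Q
P: n ≤ 2
Q: n ≤ 10
We have P → Q and P is true.
By modus ponens, Q must be true.

n ≤ 10


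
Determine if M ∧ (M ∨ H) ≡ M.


Expression 1: M ∧ (M ∨ H)
Expression 2: M
Truth table (M H | Expr1 Expr2):
  T T |   T     T
  T F |   T     T
  F T |   F     F
  F F |   F     F
All 4 rows agree, so the expressions are logically equivalent.

Yes


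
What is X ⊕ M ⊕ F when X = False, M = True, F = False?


X = False, M = True, F = False
Step 1: X ⊕ M = False XOR True = True
Step 2: True ⊕ F = True XOR False = True
XOR is true when an odd number of operands are true.

True


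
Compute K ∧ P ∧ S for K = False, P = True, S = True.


K = False, P = True, S = True
Step 1: K ∧ P = False AND True = False
Step 2: (False) ∧ S = (False) AND True = False
AND is true only when ALL operands are true.

False


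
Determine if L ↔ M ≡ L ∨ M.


Expression 1: L ↔ M
Expression 2: L ∨ M
Truth table (L M | Expr1 Expr2):
  T T |   T     T
  T F |   F     T   ← differ
  F T |   F     T   ← differ
  F F |   T     F   ← differ
Counterexample: L=T, M=F gives Expr1 = F but Expr2 = T, so the expressions are NOT logically equivalent.

No


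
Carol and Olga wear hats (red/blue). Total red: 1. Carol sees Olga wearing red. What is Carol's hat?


Total red = 1, Olga = red
Red accounted for: 1
Remaining for Carol: 0
Carol's hat is blue.

blue


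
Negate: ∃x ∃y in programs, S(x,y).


Original: ∃x ∃y S(x,y)
Rule: ¬∀→∃, ¬∃→∀, negate predicate.
Negation: ∀x ∀y ¬S(x,y)

∀x ∀y ¬S(x,y)


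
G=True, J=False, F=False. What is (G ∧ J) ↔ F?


G = True, J = False, F = False
Expression: (G ∧ J) ↔ F
Step 1: G ∧ J = True AND False = False
Step 2: (False) ↔ F = (False iff False) = True

True


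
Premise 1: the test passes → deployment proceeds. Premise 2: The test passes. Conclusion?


Modus ponens: P → Q, P ⊢ Q
P: the test passes
Q: deployment proceeds
We have P → Q and P is true.
By modus ponens, Q must be true.

Deployment proceeds


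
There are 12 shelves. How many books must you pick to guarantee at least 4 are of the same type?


Pigeonhole: to guarantee k in one of n categories, need (k-1)×n + 1.
k = 4, n = 12
Minimum = (4-1) × 12 + 1 = 3 × 12 + 1

37


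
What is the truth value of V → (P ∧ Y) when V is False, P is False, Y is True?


V = False, P = False, Y = True
Step 1: P ∧ Y = False AND True = False
Step 2: V → (False): false only when V=True and consequent=False.
Result: True

True


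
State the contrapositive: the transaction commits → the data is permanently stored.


Original: If the transaction commits, then the data is permanently stored
Contrapositive: If ¬Q, then ¬P
Negate Q: not (the data is permanently stored)
Negate P: not (the transaction commits)

If not (the data is permanently stored), then not (the transaction commits).


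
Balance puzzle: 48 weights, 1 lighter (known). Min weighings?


Each weighing has 3 outcomes (left heavy / balance / right heavy), so k weighings distinguish at most 3^k cases; splitting into three near-equal groups achieves this.
Need 3^k ≥ 48: 3^3 = 27 < 48 ≤ 3^4 = 81
k = ⌈log₃(48)⌉ = 4

4


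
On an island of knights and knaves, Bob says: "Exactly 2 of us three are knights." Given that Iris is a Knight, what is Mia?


Bob claims exactly 2 knights among Bob, Iris, Mia.
Given: Iris is a Knight.

Case 1: Bob is a Knight (tells truth)
  Then exactly 2 of the three are knights.
  Counting Bob, Iris: 2 knight(s) so far. Need 0 more → Mia = Knave.
Case 2: Bob is a Knave (lies)
  Then the count is NOT 2.
  If Mia = Knight, count = 2 = 2 → claim would be true, contradicts lie.
  If Mia = Knave, count = 1 ≠ 2 → lie confirmed ✓

Mia is a Knave.

Knave


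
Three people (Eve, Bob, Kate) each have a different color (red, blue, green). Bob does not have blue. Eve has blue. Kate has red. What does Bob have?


From clues:
  Kate → red
  Eve → blue
By elimination, Bob gets the remaining.

green


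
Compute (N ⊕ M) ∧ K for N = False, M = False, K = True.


N = False, M = False, K = True
Step 1: N ⊕ M = False XOR False = False
Step 2: False ∧ K = False AND True = False
XOR true when exactly one of N,M is true; then AND with K.

False


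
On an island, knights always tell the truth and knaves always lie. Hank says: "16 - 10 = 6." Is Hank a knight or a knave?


Statement: "16 - 10 = 6."
Actual: 16 - 10 = 6
Claimed: 6
Statement is TRUE → Hank tells the truth → Knight

Knight


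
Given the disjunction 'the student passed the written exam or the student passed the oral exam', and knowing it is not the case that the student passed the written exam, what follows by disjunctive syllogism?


Disjunctive syllogism: P ∨ Q, ¬P ⊢ Q
Disjunction: the student passed the written exam ∨ the student passed the oral exam
We know it is not the case that the student passed the written exam.
By disjunctive syllogism, the other disjunct must be true.

The student passed the oral exam


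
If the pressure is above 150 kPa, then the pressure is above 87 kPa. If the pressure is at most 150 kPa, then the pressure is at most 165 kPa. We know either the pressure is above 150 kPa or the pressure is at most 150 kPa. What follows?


Constructive dilemma: (P → Q) ∧ (R → S), P ∨ R ⊢ Q ∨ S
Premise 1: the pressure is above 150 kPa → the pressure is above 87 kPa
Premise 2: the pressure is at most 150 kPa → the pressure is at most 165 kPa
Premise 3: the pressure is above 150 kPa ∨ the pressure is at most 150 kPa
Case 1: Assuming the pressure is above 150 kPa, then by Premise 1, the pressure is above 87 kPa.
Case 2: Assuming the pressure is at most 150 kPa, then by Premise 2, the pressure is at most 165 kPa.
Since one of the pressure is above 150 kPa or the pressure is at most 150 kPa must hold, we get the pressure is above 87 kPa or the pressure is at most 165 kPa.

The pressure is above 87 kPa or the pressure is at most 165 kPa.


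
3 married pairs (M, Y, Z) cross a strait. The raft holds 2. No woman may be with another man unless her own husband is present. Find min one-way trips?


Label couples M, Y, Z (H = husband, W = wife).
Counting alone: 6 people, the raft carries 2 and someone must bring it back, so each round trip nets at most +1 on the far side until the last crossing → at least 9 trips. The jealousy constraint makes 9 impossible; the shortest valid schedule has 11:
1. WM+WY →  (far: WM,WY; near: HM,HY,HZ,WZ)
2. WM ←       (far: WY; near: HM,HY,HZ,WM,WZ)
3. WM+WZ →  (far: WM,WY,WZ; near: HM,HY,HZ)
4. WM ←       (far: WY,WZ; near: HM,HY,HZ,WM)
5. HY+HZ →  (far: HY,WY,HZ,WZ; near: HM,WM)
6. HY+WY ←  (far: HZ,WZ; near: HM,WM,HY,WY)
7. HM+HY →  (far: HM,HY,HZ,WZ; near: WM,WY)
8. WZ ←       (far: HM,HY,HZ; near: WM,WY,WZ)
9. WM+WY →  (far: HM,WM,HY,WY,HZ; near: WZ)
10. HZ ←      (far: HM,WM,HY,WY; near: HZ,WZ)
11. HZ+WZ → (far: all six; near: empty)
In every state each wife is either with her husband or with no other man.
Minimum trips = 11

11


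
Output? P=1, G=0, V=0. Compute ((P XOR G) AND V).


P XOR G = 1^0 = 1
1 AND 0 = 0

0


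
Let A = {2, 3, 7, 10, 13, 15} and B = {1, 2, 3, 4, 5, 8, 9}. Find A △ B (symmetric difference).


A = {2, 3, 7, 10, 13, 15}
B = {1, 2, 3, 4, 5, 8, 9}
Operation: symmetric difference
In A only: [7, 10, 13, 15], in B only: [1, 4, 5, 8, 9]

{1, 4, 5, 7, 8, 9, 10, 13, 15}


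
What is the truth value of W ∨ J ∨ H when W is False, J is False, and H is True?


W = False, J = False, H = True
Step 1: W ∨ J = False OR False = False
Step 2: False ∨ H = False OR True = True
OR is true when at least one operand is true.

True


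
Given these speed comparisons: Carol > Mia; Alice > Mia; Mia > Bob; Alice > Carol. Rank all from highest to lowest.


Constraints: Carol > Mia; Alice > Mia; Mia > Bob; Alice > Carol
Method: at each step, the next-highest is the one remaining person who never appears on the smaller side of a constraint between remaining people.
  Step 1: remaining {Mia, Bob, Alice, Carol}; on the smaller side: {Mia, Bob, Carol} → Alice is next (Alice > Mia; Alice > Carol).
  Step 2: remaining {Mia, Bob, Carol}; on the smaller side: {Mia, Bob} → Carol is next (Carol > Mia).
  Step 3: remaining {Mia, Bob}; on the smaller side: {Bob} → Mia is next (Mia > Bob).
  Step 4: only Bob remains → lowest.
Final ranking (highest to lowest):

Alice > Carol > Mia > Bob


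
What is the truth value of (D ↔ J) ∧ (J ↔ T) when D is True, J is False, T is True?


D = True, J = False, T = True
Step 1: D ↔ J is true when D and J have the same value. Result: False
Step 2: J ↔ T is true when J and T have the same value. Result: False
Step 3: False ∧ False = False

False


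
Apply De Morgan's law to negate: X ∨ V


De Morgan's law: ¬(P ∨ Q) ≡ ¬P ∧ ¬Q
¬(X ∨ V) = ¬X ∧ ¬V

¬X ∧ ¬V


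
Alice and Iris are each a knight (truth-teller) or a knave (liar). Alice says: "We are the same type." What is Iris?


Alice says: "We are the same type."
Case 1: Alice is a Knight (truth-teller)
  Statement is true → they ARE the same → Iris is also a Knight
Case 2: Alice is a Knave (liar)
  Statement is false → they are NOT the same → Iris is a Knight
In both cases, Iris is a Knight.

Knight


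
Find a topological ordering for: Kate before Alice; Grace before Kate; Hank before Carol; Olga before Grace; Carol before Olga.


Constraints: Kate before Alice; Grace before Kate; Hank before Carol; Olga before Grace; Carol before Olga
Method: repeatedly schedule the remaining task that has no remaining task required before it.
  Step 1: remaining {Kate, Carol, Hank, Olga, Alice, Grace}; every task except Hank still has a predecessor pending → schedule Hank.
  Step 2: remaining {Kate, Carol, Olga, Alice, Grace}; every task except Carol still has a predecessor pending → schedule Carol.
  Step 3: remaining {Kate, Olga, Alice, Grace}; every task except Olga still has a predecessor pending → schedule Olga.
  Step 4: remaining {Kate, Alice, Grace}; every task except Grace still has a predecessor pending → schedule Grace.
  Step 5: remaining {Kate, Alice}; every task except Kate still has a predecessor pending → schedule Kate.
  Step 6: only Alice remains → schedule Alice.
Resulting order:

Hank → Carol → Olga → Grace → Kate → Alice


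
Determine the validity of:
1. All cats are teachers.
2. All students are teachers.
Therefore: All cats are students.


Premise 1: All cats are teachers.
Premise 2: All students are teachers.
Conclusion: All cats are students.
Fallacy: undistributed middle. teachers is predicate in both.
Counterexample: cats and students could be disjoint subsets of teachers.

Invalid
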